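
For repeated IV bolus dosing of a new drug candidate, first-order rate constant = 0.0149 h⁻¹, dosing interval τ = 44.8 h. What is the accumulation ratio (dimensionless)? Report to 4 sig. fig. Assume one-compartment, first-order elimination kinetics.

e^(−kτ) = e^(−0.01490 × 44.8) = 0.5130
Accumulation ratio R = 1 / (1 − e^(−kτ)) = 1 / (1 − 0.5130) = 2.053

2.053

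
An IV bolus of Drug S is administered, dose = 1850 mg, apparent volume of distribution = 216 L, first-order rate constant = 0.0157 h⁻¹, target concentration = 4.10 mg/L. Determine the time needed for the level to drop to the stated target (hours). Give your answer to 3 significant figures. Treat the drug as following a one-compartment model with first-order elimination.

C₀ = Dose / Vd = 1850 / 216 = 8.565 mg/L
t = ln(C₀ / C) / k = ln(8.565 / 4.10) / 0.01570
  = ln(2.089) / 0.01570 = 0.7367 / 0.01570 = 46.92 h

46.9 h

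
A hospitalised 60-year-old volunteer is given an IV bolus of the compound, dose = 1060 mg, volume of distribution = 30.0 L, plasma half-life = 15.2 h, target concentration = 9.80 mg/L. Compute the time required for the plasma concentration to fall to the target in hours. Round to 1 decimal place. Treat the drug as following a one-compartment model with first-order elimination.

28.1 h

C₀ = Dose / Vd = 1060 / 30.0 = 35.33 mg/L
k = ln2 / t½ = 0.693147 / 15.2 = 0.04560 h⁻¹
t = ln(C₀ / C) / k = ln(35.33 / 9.80) / 0.04560
  = ln(3.605) / 0.04560 = 1.282 / 0.04560 = 28.11 h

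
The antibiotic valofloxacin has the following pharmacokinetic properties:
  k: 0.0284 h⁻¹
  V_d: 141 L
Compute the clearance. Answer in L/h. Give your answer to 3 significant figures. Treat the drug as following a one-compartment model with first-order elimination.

4.00 L/h

CL = k × Vd = 0.0284 × 141 = 4.004 L/h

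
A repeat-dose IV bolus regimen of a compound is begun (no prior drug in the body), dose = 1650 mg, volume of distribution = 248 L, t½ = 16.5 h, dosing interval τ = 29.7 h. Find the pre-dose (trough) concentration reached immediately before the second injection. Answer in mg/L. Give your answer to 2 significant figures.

1.9 mg/L

C₀ per dose = Dose / Vd = 1650 / 248 = 6.653 mg/L
k = ln2 / t½ = 0.693147 / 16.5 = 0.04201 h⁻¹
Fraction remaining after one interval: r = e^(−kτ) = e^(−0.04201 × 29.7) = 0.2872
Before dose 2, 1 dose has been given (aged 1τ).
C_trough = C₀ × r = 6.653 × 0.2872 = 1.911 mg/L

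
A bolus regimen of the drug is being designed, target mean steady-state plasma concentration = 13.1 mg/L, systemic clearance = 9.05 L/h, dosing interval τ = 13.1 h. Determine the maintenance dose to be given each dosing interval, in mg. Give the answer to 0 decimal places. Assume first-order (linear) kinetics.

1553 mg

At steady state, Dose/τ = Css × CL.
Dose = Css × CL × τ = 13.1 × 9.050 × 13.1 = 1553 mg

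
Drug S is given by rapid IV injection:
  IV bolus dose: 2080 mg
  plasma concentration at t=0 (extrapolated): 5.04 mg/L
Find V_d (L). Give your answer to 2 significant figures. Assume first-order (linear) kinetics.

Vd = Dose / C₀ = 2080 / 5.04 = 412.7 L

410 L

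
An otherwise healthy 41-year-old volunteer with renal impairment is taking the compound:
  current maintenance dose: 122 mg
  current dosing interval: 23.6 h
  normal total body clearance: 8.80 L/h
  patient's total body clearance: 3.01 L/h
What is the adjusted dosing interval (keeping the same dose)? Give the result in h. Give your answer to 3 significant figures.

To keep the same average steady-state level, dosing rate must scale with clearance.
CL ratio = 3.01 / 8.80 = 0.3420
New interval (same dose) = 23.6 / 0.3420 = 69.01 h

69.0 h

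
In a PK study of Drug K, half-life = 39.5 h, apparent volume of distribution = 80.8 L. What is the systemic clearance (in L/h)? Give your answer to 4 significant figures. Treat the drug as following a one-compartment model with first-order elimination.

1.418 L/h

k = ln2 / t½ = 0.693147 / 39.5 = 0.01755 h⁻¹
CL = k × Vd = 0.01755 × 80.8 = 1.418 L/h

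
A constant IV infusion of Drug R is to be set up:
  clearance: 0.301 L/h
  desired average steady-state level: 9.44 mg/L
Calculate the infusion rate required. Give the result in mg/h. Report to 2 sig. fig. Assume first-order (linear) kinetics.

At steady state, infusion rate R₀ = Css × CL = 9.44 × 0.3010 = 2.841 mg/h

2.8 mg/h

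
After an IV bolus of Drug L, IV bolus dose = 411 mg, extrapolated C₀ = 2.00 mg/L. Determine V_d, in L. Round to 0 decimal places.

Vd = Dose / C₀ = 411.0 / 2.00 = 205.5 L

206 L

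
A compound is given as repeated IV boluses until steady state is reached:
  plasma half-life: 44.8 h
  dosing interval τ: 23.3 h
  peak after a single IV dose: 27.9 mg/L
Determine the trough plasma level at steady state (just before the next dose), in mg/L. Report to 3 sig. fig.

k = ln2 / t½ = 0.693147 / 44.8 = 0.01547 h⁻¹
e^(−kτ) = e^(−0.01547 × 23.3) = 0.6974
Accumulation ratio R = 1 / (1 − e^(−kτ)) = 1 / (1 − 0.6974) = 3.305
Steady-state trough = C₀ × R × e^(−kτ) = 27.9 × 3.305 × 0.6974 = 64.31 mg/L

64.3 mg/L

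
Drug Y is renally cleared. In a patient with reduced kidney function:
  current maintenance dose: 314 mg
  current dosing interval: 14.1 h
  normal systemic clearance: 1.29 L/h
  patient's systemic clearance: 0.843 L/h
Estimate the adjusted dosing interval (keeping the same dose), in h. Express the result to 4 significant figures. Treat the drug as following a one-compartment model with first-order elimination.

21.58 h

To keep the same average steady-state level, dosing rate must scale with clearance.
CL ratio = 0.843 / 1.29 = 0.6535
New interval (same dose) = 14.1 / 0.6535 = 21.58 h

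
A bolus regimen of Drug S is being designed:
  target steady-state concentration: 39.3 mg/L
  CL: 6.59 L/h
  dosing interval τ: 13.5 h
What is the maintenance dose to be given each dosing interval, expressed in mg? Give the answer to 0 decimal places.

At steady state, Dose/τ = Css × CL.
Dose = Css × CL × τ = 39.3 × 6.590 × 13.5 = 3496 mg

3496 mg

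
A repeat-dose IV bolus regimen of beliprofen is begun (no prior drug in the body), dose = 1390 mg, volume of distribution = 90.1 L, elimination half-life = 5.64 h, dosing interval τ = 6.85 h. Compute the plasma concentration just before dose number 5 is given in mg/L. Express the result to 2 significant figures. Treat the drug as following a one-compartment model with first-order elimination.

11 mg/L

C₀ per dose = Dose / Vd = 1390 / 90.1 = 15.43 mg/L
k = ln2 / t½ = 0.693147 / 5.64 = 0.1229 h⁻¹
Fraction remaining after one interval: r = e^(−kτ) = e^(−0.1229 × 6.85) = 0.4309
Before dose 5, 4 doses have been given (aged 1τ, 2τ, 3τ, 4τ).
C_trough = C₀ × (r + r² + … + r^4) = C₀ × r(1−r^4)/(1−r)
        = 15.43 × 0.4309 × (1 − 0.03448) / (1 − 0.4309) = 11.28 mg/L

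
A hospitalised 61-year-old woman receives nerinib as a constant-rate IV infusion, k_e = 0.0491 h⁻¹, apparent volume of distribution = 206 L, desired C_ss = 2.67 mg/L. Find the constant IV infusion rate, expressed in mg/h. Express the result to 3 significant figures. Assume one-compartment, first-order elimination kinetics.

CL = k × Vd = 0.04910 × 206 = 10.11 L/h
At steady state, infusion rate R₀ = Css × CL = 2.67 × 10.11 = 26.99 mg/h

27.0 mg/h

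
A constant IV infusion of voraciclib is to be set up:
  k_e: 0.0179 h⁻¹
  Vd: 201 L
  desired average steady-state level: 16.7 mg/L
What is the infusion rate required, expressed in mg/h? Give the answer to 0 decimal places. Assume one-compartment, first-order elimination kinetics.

60 mg/h

CL = k × Vd = 0.01790 × 201 = 3.598 L/h
At steady state, infusion rate R₀ = Css × CL = 16.7 × 3.598 = 60.09 mg/h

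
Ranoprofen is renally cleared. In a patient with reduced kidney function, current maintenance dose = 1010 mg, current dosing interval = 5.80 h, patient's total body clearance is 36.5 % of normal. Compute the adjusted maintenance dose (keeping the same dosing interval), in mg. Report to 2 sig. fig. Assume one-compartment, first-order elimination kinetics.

370 mg

To keep the same average steady-state level, dosing rate must scale with clearance.
CL ratio = 36.5 / 100 = 0.3650
New dose (same interval) = 1010 × 0.3650 = 368.7 mg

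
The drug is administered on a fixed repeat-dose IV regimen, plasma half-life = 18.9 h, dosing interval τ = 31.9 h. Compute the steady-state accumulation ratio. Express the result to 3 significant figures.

k = ln2 / t½ = 0.693147 / 18.9 = 0.03667 h⁻¹
e^(−kτ) = e^(−0.03667 × 31.9) = 0.3104
Accumulation ratio R = 1 / (1 − e^(−kτ)) = 1 / (1 − 0.3104) = 1.450

1.45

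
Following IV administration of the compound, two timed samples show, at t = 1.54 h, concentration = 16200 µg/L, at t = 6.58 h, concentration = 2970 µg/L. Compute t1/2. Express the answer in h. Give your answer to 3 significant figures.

2.06 h

k = ln(C₁/C₂) / (t₂ − t₁) = ln(16200/2970) / (6.58 − 1.54)
  = 1.696 / 5.040 = 0.3365 h⁻¹
t½ = ln2 / k = 0.693147 / 0.3365 = 2.060 h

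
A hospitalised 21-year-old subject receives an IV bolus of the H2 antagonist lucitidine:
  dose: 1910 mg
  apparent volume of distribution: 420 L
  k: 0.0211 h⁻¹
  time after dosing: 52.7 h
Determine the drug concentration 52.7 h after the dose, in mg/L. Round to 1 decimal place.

C₀ = Dose / Vd = 1910 / 420 = 4.548 mg/L
C = C₀ · e^(−k·t) = 4.548 × e^(−0.02110 × 52.7)
  = 4.548 × 0.3289 = 1.496 mg/L

1.5 mg/L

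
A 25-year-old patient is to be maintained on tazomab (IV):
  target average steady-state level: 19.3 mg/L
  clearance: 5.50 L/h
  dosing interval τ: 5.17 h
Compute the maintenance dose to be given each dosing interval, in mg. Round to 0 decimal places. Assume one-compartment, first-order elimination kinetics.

At steady state, Dose/τ = Css × CL.
Dose = Css × CL × τ = 19.3 × 5.500 × 5.17 = 548.8 mg

549 mg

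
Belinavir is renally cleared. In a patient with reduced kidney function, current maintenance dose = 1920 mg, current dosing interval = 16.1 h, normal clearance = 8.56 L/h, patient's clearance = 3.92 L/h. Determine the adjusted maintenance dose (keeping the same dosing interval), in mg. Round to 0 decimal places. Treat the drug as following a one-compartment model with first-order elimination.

To keep the same average steady-state level, dosing rate must scale with clearance.
CL ratio = 3.92 / 8.56 = 0.4579
New dose (same interval) = 1920 × 0.4579 = 879.2 mg

879 mg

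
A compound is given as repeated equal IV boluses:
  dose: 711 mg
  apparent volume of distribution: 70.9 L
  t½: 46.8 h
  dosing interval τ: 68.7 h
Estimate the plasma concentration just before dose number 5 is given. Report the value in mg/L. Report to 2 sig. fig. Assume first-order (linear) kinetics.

5.6 mg/L

C₀ per dose = Dose / Vd = 711 / 70.9 = 10.03 mg/L
k = ln2 / t½ = 0.693147 / 46.8 = 0.01481 h⁻¹
Fraction remaining after one interval: r = e^(−kτ) = e^(−0.01481 × 68.7) = 0.3615
Before dose 5, 4 doses have been given (aged 1τ, 2τ, 3τ, 4τ).
C_trough = C₀ × (r + r² + … + r^4) = C₀ × r(1−r^4)/(1−r)
        = 10.03 × 0.3615 × (1 − 0.01708) / (1 − 0.3615) = 5.582 mg/L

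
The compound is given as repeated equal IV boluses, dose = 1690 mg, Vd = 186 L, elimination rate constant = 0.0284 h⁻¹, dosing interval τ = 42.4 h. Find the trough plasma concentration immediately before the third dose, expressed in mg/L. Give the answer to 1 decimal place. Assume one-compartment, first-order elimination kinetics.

3.5 mg/L

C₀ per dose = Dose / Vd = 1690 / 186 = 9.086 mg/L
Fraction remaining after one interval: r = e^(−kτ) = e^(−0.02840 × 42.4) = 0.2999
Before dose 3, 2 doses have been given (aged 1τ, 2τ).
C_trough = C₀ × (r + r²) = 9.086 × (0.2999 + 0.08994) = 3.542 mg/L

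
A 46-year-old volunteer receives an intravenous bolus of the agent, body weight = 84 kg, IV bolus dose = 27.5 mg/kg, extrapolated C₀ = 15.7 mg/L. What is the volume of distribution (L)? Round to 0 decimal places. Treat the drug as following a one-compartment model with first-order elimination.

Dose = 27.5 × 84 = 2310 mg
Vd = Dose / C₀ = 2310 / 15.7 = 147.1 L

147 L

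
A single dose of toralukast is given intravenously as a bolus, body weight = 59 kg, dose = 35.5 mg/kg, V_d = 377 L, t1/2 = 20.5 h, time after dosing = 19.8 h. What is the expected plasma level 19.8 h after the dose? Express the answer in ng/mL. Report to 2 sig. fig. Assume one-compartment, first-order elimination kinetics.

Total dose = 35.5 × 59 = 2095 mg
C₀ = Dose / Vd = 2095 / 377 = 5.557 mg/L
k = ln2 / t½ = 0.693147 / 20.5 = 0.03381 h⁻¹
C = C₀ · e^(−k·t) = 5.557 × e^(−0.03381 × 19.8)
  = 5.557 × 0.5120 = 2.845 mg/L
Convert: 2.845 mg/L × 1000 = 2845 ng/mL

2800 ng/mL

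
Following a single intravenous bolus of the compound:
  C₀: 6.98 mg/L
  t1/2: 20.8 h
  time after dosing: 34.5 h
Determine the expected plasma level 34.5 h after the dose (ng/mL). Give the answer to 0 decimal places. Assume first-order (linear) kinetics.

k = ln2 / t½ = 0.693147 / 20.8 = 0.03332 h⁻¹
C = C₀ · e^(−k·t) = 6.980 × e^(−0.03332 × 34.5)
  = 6.980 × 0.3168 = 2.211 mg/L
Convert: 2.211 mg/L × 1000 = 2211 ng/mL

2211 ng/mL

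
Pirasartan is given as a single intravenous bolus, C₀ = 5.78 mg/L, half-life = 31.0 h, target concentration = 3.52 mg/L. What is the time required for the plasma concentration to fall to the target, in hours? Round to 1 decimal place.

k = ln2 / t½ = 0.693147 / 31.0 = 0.02236 h⁻¹
t = ln(C₀ / C) / k = ln(5.780 / 3.52) / 0.02236
  = ln(1.642) / 0.02236 = 0.4959 / 0.02236 = 22.18 h

22.2 h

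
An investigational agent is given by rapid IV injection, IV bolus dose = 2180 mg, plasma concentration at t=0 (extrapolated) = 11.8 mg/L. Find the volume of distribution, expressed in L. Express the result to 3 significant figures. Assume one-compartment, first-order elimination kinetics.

185 L

Vd = Dose / C₀ = 2180 / 11.8 = 184.7 L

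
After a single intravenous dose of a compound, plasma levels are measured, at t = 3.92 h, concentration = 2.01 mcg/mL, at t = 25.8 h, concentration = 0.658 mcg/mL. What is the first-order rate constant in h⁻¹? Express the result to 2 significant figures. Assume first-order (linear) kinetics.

k = ln(C₁/C₂) / (t₂ − t₁) = ln(2.01/0.658) / (25.8 − 3.92)
  = 1.117 / 21.88 = 0.05105 h⁻¹

0.051 h⁻¹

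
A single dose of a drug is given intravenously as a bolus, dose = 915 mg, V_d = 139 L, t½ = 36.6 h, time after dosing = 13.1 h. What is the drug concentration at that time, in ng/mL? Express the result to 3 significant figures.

C₀ = Dose / Vd = 915.0 / 139 = 6.583 mg/L
k = ln2 / t½ = 0.693147 / 36.6 = 0.01894 h⁻¹
C = C₀ · e^(−k·t) = 6.583 × e^(−0.01894 × 13.1)
  = 6.583 × 0.7803 = 5.137 mg/L
Convert: 5.137 mg/L × 1000 = 5137 ng/mL

5140 ng/mL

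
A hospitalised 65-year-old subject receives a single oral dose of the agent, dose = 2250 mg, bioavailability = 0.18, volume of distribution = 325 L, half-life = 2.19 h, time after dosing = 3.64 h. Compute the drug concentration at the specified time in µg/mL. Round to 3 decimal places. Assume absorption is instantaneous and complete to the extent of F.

0.394 µg/mL

Amount reaching circulation = F × Dose = 0.18 × 2250 = 405.0 mg
C₀ = F·Dose / Vd = 405.0 / 325 = 1.246 mg/L
k = ln2 / t½ = 0.693147 / 2.19 = 0.3165 h⁻¹
C = C₀ · e^(−k·t) = 1.246 × e^(−0.3165 × 3.64)
  = 1.246 × 0.3160 = 0.3937 mg/L
(0.3937 mg/L = 0.3937 µg/mL)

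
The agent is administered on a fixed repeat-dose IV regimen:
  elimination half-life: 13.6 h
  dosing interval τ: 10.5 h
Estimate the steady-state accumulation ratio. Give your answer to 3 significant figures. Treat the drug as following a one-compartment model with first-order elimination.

k = ln2 / t½ = 0.693147 / 13.6 = 0.05097 h⁻¹
e^(−kτ) = e^(−0.05097 × 10.5) = 0.5856
Accumulation ratio R = 1 / (1 − e^(−kτ)) = 1 / (1 − 0.5856) = 2.413

2.41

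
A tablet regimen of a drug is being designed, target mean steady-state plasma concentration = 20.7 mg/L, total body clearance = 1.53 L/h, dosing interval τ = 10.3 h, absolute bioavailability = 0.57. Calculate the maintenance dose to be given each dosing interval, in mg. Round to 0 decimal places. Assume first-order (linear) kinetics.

At steady state, F × (Dose/τ) = Css × CL.
Dose = Css × CL × τ / F = 20.7 × 1.530 × 10.3 / 0.57 = 572.3 mg

572 mg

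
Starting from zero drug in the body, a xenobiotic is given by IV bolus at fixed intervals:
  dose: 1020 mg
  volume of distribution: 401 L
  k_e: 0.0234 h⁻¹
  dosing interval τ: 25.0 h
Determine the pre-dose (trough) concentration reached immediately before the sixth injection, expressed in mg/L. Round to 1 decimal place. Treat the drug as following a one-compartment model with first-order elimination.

3.0 mg/L

C₀ per dose = Dose / Vd = 1020 / 401 = 2.544 mg/L
Fraction remaining after one interval: r = e^(−kτ) = e^(−0.02340 × 25.0) = 0.5571
Before dose 6, 5 doses have been given (aged 1τ, 2τ, 3τ, 4τ, 5τ).
C_trough = C₀ × (r + r² + … + r^5) = C₀ × r(1−r^5)/(1−r)
        = 2.544 × 0.5571 × (1 − 0.05366) / (1 − 0.5571) = 3.028 mg/L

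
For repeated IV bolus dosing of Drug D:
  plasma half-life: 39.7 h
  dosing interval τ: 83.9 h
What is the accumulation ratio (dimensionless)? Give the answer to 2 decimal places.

1.30

k = ln2 / t½ = 0.693147 / 39.7 = 0.01746 h⁻¹
e^(−kτ) = e^(−0.01746 × 83.9) = 0.2311
Accumulation ratio R = 1 / (1 − e^(−kτ)) = 1 / (1 − 0.2311) = 1.301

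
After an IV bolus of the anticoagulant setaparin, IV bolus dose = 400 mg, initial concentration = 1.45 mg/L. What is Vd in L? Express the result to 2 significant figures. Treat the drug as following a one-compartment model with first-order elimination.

Vd = Dose / C₀ = 400.0 / 1.45 = 275.9 L

280 L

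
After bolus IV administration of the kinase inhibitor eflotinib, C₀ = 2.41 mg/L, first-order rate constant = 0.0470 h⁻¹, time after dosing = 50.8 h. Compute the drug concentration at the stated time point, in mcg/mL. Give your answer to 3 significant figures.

0.221 mcg/mL

C = C₀ · e^(−k·t) = 2.410 × e^(−0.04700 × 50.8)
  = 2.410 × 0.09185 = 0.2214 mg/L
(0.2214 mg/L = 0.2214 mcg/mL)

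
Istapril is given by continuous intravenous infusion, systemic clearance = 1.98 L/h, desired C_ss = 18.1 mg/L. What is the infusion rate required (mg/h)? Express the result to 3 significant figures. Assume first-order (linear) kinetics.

35.8 mg/h

At steady state, infusion rate R₀ = Css × CL = 18.1 × 1.980 = 35.84 mg/h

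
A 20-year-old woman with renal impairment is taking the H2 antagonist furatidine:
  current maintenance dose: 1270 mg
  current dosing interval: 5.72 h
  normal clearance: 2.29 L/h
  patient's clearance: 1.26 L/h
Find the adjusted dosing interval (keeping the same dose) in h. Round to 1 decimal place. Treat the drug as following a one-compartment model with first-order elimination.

10.4 h

To keep the same average steady-state level, dosing rate must scale with clearance.
CL ratio = 1.26 / 2.29 = 0.5502
New interval (same dose) = 5.72 / 0.5502 = 10.40 h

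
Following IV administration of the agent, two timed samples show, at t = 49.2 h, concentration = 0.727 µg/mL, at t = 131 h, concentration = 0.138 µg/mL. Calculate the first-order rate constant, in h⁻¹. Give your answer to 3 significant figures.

0.0203 h⁻¹

k = ln(C₁/C₂) / (t₂ − t₁) = ln(0.727/0.138) / (131 − 49.2)
  = 1.662 / 81.80 = 0.02032 h⁻¹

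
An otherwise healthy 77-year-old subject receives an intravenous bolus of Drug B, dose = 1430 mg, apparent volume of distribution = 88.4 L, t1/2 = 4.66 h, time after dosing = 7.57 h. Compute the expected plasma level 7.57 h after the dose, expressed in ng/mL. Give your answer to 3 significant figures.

5250 ng/mL

C₀ = Dose / Vd = 1430 / 88.4 = 16.18 mg/L
k = ln2 / t½ = 0.693147 / 4.66 = 0.1487 h⁻¹
C = C₀ · e^(−k·t) = 16.18 × e^(−0.1487 × 7.57)
  = 16.18 × 0.3244 = 5.249 mg/L
Convert: 5.249 mg/L × 1000 = 5249 ng/mL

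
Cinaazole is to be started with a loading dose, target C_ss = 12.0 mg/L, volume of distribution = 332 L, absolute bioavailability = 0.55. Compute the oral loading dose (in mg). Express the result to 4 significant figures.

LD = Css × Vd / F = 12.0 × 332 / 0.55 = 7244 mg

7244 mg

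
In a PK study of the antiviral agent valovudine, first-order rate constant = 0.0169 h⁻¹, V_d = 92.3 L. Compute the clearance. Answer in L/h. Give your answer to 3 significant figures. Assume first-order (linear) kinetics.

CL = k × Vd = 0.0169 × 92.3 = 1.560 L/h

1.56 L/h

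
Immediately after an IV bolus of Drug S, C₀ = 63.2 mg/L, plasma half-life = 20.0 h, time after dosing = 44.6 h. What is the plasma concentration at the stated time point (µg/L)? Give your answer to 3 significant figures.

k = ln2 / t½ = 0.693147 / 20.0 = 0.03466 h⁻¹
C = C₀ · e^(−k·t) = 63.20 × e^(−0.03466 × 44.6)
  = 63.20 × 0.2131 = 13.47 mg/L
Convert: 13.47 mg/L × 1000 = 13470 µg/L

13500 µg/L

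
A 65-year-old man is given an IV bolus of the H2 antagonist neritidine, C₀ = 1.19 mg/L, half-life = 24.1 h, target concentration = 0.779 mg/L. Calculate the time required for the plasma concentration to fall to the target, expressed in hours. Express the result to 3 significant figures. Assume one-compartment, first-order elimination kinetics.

14.7 h

k = ln2 / t½ = 0.693147 / 24.1 = 0.02876 h⁻¹
t = ln(C₀ / C) / k = ln(1.190 / 0.779) / 0.02876
  = ln(1.528) / 0.02876 = 0.4240 / 0.02876 = 14.74 h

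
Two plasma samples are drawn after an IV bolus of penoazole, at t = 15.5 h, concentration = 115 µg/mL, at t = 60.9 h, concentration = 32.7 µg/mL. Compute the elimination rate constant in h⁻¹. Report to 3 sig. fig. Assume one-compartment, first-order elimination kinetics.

k = ln(C₁/C₂) / (t₂ − t₁) = ln(115/32.7) / (60.9 − 15.5)
  = 1.258 / 45.40 = 0.02771 h⁻¹

0.0277 h⁻¹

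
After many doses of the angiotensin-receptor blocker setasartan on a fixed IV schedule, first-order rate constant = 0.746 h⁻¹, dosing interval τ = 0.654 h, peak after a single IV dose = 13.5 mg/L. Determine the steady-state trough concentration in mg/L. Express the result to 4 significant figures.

21.47 mg/L

e^(−kτ) = e^(−0.7460 × 0.654) = 0.6139
Accumulation ratio R = 1 / (1 − e^(−kτ)) = 1 / (1 − 0.6139) = 2.590
Steady-state trough = C₀ × R × e^(−kτ) = 13.5 × 2.590 × 0.6139 = 21.47 mg/L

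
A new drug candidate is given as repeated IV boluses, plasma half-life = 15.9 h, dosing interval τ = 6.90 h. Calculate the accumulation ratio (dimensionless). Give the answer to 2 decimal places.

3.85

k = ln2 / t½ = 0.693147 / 15.9 = 0.04359 h⁻¹
e^(−kτ) = e^(−0.04359 × 6.90) = 0.7402
Accumulation ratio R = 1 / (1 − e^(−kτ)) = 1 / (1 − 0.7402) = 3.849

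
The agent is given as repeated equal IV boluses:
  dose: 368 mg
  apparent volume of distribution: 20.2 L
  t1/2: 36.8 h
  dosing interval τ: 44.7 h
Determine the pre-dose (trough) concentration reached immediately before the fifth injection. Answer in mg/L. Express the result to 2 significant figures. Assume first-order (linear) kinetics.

13 mg/L

C₀ per dose = Dose / Vd = 368 / 20.2 = 18.22 mg/L
k = ln2 / t½ = 0.693147 / 36.8 = 0.01884 h⁻¹
Fraction remaining after one interval: r = e^(−kτ) = e^(−0.01884 × 44.7) = 0.4308
Before dose 5, 4 doses have been given (aged 1τ, 2τ, 3τ, 4τ).
C_trough = C₀ × (r + r² + … + r^4) = C₀ × r(1−r^4)/(1−r)
        = 18.22 × 0.4308 × (1 − 0.03444) / (1 − 0.4308) = 13.31 mg/L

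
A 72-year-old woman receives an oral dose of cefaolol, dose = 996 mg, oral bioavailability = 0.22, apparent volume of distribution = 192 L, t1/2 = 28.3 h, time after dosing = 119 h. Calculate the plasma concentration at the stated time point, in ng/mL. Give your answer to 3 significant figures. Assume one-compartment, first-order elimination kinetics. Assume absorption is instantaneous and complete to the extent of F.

Amount reaching circulation = F × Dose = 0.22 × 996.0 = 219.1 mg
C₀ = F·Dose / Vd = 219.1 / 192 = 1.141 mg/L
k = ln2 / t½ = 0.693147 / 28.3 = 0.02449 h⁻¹
C = C₀ · e^(−k·t) = 1.141 × e^(−0.02449 × 119)
  = 1.141 × 0.05424 = 0.06189 mg/L
Convert: 0.06189 mg/L × 1000 = 61.89 ng/mL

61.9 ng/mL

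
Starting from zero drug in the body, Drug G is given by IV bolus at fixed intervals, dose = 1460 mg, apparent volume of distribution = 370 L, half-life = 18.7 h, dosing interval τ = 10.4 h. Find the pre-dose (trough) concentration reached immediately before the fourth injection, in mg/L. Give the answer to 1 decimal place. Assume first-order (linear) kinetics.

5.8 mg/L

C₀ per dose = Dose / Vd = 1460 / 370 = 3.946 mg/L
k = ln2 / t½ = 0.693147 / 18.7 = 0.03707 h⁻¹
Fraction remaining after one interval: r = e^(−kτ) = e^(−0.03707 × 10.4) = 0.6801
Before dose 4, 3 doses have been given (aged 1τ, 2τ, 3τ).
C_trough = C₀ × (r + r² + … + r^3) = C₀ × r(1−r^3)/(1−r)
        = 3.946 × 0.6801 × (1 − 0.3146) / (1 − 0.6801) = 5.750 mg/L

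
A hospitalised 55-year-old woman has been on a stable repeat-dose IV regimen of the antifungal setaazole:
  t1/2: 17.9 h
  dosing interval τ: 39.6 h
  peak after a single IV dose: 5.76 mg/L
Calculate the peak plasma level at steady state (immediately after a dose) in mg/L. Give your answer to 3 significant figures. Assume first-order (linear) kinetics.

k = ln2 / t½ = 0.693147 / 17.9 = 0.03872 h⁻¹
e^(−kτ) = e^(−0.03872 × 39.6) = 0.2158
Accumulation ratio R = 1 / (1 − e^(−kτ)) = 1 / (1 − 0.2158) = 1.275
Steady-state peak = C₀ × R = 5.76 × 1.275 = 7.344 mg/L

7.34 mg/L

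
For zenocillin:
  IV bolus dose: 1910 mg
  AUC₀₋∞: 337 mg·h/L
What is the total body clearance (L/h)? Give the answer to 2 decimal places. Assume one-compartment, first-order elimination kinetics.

CL = Dose / AUC = 1910 / 337 = 5.668 L/h

5.67 L/h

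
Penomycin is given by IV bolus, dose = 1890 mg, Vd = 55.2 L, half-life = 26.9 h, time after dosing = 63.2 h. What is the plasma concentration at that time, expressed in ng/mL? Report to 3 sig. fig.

6720 ng/mL

C₀ = Dose / Vd = 1890 / 55.2 = 34.24 mg/L
k = ln2 / t½ = 0.693147 / 26.9 = 0.02577 h⁻¹
C = C₀ · e^(−k·t) = 34.24 × e^(−0.02577 × 63.2)
  = 34.24 × 0.1962 = 6.718 mg/L
Convert: 6.718 mg/L × 1000 = 6718 ng/mL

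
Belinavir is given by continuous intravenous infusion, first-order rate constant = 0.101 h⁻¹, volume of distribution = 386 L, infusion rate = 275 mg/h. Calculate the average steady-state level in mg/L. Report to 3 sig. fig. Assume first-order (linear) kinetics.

CL = k × Vd = 0.1010 × 386 = 38.99 L/h
At steady state Css = R₀ / CL = 275 / 38.99 = 7.053 mg/L

7.05 mg/L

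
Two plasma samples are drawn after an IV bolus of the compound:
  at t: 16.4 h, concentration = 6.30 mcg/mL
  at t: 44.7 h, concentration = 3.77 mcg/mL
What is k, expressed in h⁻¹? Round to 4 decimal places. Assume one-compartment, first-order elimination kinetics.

k = ln(C₁/C₂) / (t₂ − t₁) = ln(6.30/3.77) / (44.7 − 16.4)
  = 0.5135 / 28.30 = 0.01814 h⁻¹

0.0181 h⁻¹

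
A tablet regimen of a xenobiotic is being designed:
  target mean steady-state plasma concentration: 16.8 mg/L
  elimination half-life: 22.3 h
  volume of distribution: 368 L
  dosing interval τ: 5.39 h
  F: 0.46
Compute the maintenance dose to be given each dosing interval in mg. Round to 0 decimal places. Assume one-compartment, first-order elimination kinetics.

2252 mg

k = ln2 / t½ = 0.693147 / 22.3 = 0.03108 h⁻¹
CL = k × Vd = 0.03108 × 368 = 11.44 L/h
At steady state, F × (Dose/τ) = Css × CL.
Dose = Css × CL × τ / F = 16.8 × 11.44 × 5.39 / 0.46 = 2252 mg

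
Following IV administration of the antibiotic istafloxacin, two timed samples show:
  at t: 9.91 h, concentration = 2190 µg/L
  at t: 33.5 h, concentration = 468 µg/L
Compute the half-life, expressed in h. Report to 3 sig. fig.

k = ln(C₁/C₂) / (t₂ − t₁) = ln(2190/468) / (33.5 − 9.91)
  = 1.543 / 23.59 = 0.06541 h⁻¹
t½ = ln2 / k = 0.693147 / 0.06541 = 10.60 h

10.6 h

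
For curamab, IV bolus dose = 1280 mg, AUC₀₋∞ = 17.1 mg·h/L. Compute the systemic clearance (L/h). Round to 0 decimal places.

75 L/h

CL = Dose / AUC = 1280 / 17.1 = 74.85 L/h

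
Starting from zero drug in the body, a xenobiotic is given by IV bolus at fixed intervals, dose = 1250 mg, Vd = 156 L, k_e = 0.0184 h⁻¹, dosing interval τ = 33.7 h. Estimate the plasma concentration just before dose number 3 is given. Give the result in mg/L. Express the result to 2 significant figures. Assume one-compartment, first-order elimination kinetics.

C₀ per dose = Dose / Vd = 1250 / 156 = 8.013 mg/L
Fraction remaining after one interval: r = e^(−kτ) = e^(−0.01840 × 33.7) = 0.5379
Before dose 3, 2 doses have been given (aged 1τ, 2τ).
C_trough = C₀ × (r + r²) = 8.013 × (0.5379 + 0.2893) = 6.628 mg/L

6.6 mg/L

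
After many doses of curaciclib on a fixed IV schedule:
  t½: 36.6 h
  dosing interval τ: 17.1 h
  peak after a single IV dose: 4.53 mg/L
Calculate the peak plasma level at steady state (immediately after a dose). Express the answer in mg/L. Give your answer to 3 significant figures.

16.4 mg/L

k = ln2 / t½ = 0.693147 / 36.6 = 0.01894 h⁻¹
e^(−kτ) = e^(−0.01894 × 17.1) = 0.7233
Accumulation ratio R = 1 / (1 − e^(−kτ)) = 1 / (1 − 0.7233) = 3.614
Steady-state peak = C₀ × R = 4.53 × 3.614 = 16.37 mg/L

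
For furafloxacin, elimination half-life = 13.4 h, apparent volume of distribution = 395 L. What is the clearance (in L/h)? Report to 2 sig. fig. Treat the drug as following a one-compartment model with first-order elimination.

k = ln2 / t½ = 0.693147 / 13.4 = 0.05173 h⁻¹
CL = k × Vd = 0.05173 × 395 = 20.43 L/h

20 L/h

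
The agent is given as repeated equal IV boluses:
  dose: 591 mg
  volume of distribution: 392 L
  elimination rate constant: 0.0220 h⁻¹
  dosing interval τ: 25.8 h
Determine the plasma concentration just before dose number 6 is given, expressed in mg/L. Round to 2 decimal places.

1.86 mg/L

C₀ per dose = Dose / Vd = 591 / 392 = 1.508 mg/L
Fraction remaining after one interval: r = e^(−kτ) = e^(−0.02200 × 25.8) = 0.5669
Before dose 6, 5 doses have been given (aged 1τ, 2τ, 3τ, 4τ, 5τ).
C_trough = C₀ × (r + r² + … + r^5) = C₀ × r(1−r^5)/(1−r)
        = 1.508 × 0.5669 × (1 − 0.05855) / (1 − 0.5669) = 1.858 mg/L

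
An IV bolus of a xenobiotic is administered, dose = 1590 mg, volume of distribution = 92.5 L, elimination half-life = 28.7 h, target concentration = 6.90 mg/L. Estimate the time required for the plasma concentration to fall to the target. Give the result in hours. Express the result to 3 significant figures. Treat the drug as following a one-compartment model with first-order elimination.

C₀ = Dose / Vd = 1590 / 92.5 = 17.19 mg/L
k = ln2 / t½ = 0.693147 / 28.7 = 0.02415 h⁻¹
t = ln(C₀ / C) / k = ln(17.19 / 6.90) / 0.02415
  = ln(2.491) / 0.02415 = 0.9127 / 0.02415 = 37.79 h

37.8 h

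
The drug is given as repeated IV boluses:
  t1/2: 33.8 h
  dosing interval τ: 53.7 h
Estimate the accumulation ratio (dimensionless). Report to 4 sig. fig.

k = ln2 / t½ = 0.693147 / 33.8 = 0.02051 h⁻¹
e^(−kτ) = e^(−0.02051 × 53.7) = 0.3324
Accumulation ratio R = 1 / (1 − e^(−kτ)) = 1 / (1 − 0.3324) = 1.498

1.498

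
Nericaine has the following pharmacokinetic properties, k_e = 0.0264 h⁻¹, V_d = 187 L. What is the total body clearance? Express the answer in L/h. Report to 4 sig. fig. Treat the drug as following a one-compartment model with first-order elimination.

CL = k × Vd = 0.0264 × 187 = 4.937 L/h

4.937 L/h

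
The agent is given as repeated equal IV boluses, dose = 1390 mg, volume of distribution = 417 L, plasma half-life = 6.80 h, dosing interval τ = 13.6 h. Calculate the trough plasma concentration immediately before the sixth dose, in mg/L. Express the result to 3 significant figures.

1.11 mg/L

C₀ per dose = Dose / Vd = 1390 / 417 = 3.333 mg/L
k = ln2 / t½ = 0.693147 / 6.80 = 0.1019 h⁻¹
Fraction remaining after one interval: r = e^(−kτ) = e^(−0.1019 × 13.6) = 0.2501
Before dose 6, 5 doses have been given (aged 1τ, 2τ, 3τ, 4τ, 5τ).
C_trough = C₀ × (r + r² + … + r^5) = C₀ × r(1−r^5)/(1−r)
        = 3.333 × 0.2501 × (1 − 0.0009785) / (1 − 0.2501) = 1.111 mg/L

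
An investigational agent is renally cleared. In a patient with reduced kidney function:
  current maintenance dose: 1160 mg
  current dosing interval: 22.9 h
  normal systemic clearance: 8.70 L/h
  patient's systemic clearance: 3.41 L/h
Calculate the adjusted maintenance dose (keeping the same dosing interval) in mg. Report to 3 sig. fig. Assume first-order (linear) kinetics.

To keep the same average steady-state level, dosing rate must scale with clearance.
CL ratio = 3.41 / 8.70 = 0.3920
New dose (same interval) = 1160 × 0.3920 = 454.7 mg

455 mg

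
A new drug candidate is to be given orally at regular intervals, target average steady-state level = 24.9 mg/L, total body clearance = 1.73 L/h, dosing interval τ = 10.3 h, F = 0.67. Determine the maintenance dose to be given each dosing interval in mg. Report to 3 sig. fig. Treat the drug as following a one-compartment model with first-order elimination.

662 mg

At steady state, F × (Dose/τ) = Css × CL.
Dose = Css × CL × τ / F = 24.9 × 1.730 × 10.3 / 0.67 = 662.2 mg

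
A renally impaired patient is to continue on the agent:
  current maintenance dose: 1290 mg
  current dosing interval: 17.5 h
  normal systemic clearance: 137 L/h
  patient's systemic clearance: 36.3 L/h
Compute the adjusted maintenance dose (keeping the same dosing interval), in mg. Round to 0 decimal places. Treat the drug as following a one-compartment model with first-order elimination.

342 mg

To keep the same average steady-state level, dosing rate must scale with clearance.
CL ratio = 36.3 / 137 = 0.2650
New dose (same interval) = 1290 × 0.2650 = 341.9 mg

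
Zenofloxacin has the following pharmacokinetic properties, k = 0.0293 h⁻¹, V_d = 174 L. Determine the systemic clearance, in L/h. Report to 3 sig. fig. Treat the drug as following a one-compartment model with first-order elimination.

5.10 L/h

CL = k × Vd = 0.0293 × 174 = 5.098 L/h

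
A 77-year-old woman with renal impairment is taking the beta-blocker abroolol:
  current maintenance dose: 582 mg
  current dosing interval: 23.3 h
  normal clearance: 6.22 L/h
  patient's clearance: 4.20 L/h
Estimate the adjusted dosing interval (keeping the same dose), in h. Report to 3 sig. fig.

To keep the same average steady-state level, dosing rate must scale with clearance.
CL ratio = 4.20 / 6.22 = 0.6752
New interval (same dose) = 23.3 / 0.6752 = 34.51 h

34.5 h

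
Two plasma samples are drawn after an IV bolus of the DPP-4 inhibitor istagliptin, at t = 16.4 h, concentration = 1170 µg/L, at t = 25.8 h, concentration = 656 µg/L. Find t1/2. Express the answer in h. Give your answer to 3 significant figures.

11.3 h

k = ln(C₁/C₂) / (t₂ − t₁) = ln(1170/656) / (25.8 − 16.4)
  = 0.5786 / 9.400 = 0.06155 h⁻¹
t½ = ln2 / k = 0.693147 / 0.06155 = 11.26 h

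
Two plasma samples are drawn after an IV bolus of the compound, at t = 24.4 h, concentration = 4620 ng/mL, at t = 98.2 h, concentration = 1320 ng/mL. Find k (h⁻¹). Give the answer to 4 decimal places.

0.0170 h⁻¹

k = ln(C₁/C₂) / (t₂ − t₁) = ln(4620/1320) / (98.2 − 24.4)
  = 1.253 / 73.80 = 0.01698 h⁻¹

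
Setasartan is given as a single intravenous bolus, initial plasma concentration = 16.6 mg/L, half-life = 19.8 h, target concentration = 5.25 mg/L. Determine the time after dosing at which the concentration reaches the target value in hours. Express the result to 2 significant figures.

33 h

k = ln2 / t½ = 0.693147 / 19.8 = 0.03501 h⁻¹
t = ln(C₀ / C) / k = ln(16.60 / 5.25) / 0.03501
  = ln(3.162) / 0.03501 = 1.151 / 0.03501 = 32.88 h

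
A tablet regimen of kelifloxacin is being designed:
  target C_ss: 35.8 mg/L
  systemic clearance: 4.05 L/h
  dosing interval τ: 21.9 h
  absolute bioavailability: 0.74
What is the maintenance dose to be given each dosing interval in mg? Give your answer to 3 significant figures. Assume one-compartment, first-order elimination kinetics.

At steady state, F × (Dose/τ) = Css × CL.
Dose = Css × CL × τ / F = 35.8 × 4.050 × 21.9 / 0.74 = 4291 mg

4290 mg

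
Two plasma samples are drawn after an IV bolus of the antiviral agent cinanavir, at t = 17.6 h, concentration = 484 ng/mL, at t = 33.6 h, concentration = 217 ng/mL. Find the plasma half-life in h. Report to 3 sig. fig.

k = ln(C₁/C₂) / (t₂ − t₁) = ln(484/217) / (33.6 − 17.6)
  = 0.8022 / 16.00 = 0.05014 h⁻¹
t½ = ln2 / k = 0.693147 / 0.05014 = 13.82 h

13.8 h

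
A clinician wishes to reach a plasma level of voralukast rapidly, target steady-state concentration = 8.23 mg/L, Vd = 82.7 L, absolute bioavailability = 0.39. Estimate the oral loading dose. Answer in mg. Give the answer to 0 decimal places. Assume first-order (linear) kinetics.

1745 mg

LD = Css × Vd / F = 8.23 × 82.7 / 0.39 = 1745 mg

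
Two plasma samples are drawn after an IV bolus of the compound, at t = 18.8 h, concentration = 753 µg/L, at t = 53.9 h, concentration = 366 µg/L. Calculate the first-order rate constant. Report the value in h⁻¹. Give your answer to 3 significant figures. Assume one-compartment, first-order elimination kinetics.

0.0206 h⁻¹

k = ln(C₁/C₂) / (t₂ − t₁) = ln(753/366) / (53.9 − 18.8)
  = 0.7214 / 35.10 = 0.02055 h⁻¹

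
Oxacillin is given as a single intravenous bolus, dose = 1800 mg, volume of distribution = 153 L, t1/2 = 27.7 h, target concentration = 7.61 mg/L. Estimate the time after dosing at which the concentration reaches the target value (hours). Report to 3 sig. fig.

17.4 h

C₀ = Dose / Vd = 1800 / 153 = 11.76 mg/L
k = ln2 / t½ = 0.693147 / 27.7 = 0.02502 h⁻¹
t = ln(C₀ / C) / k = ln(11.76 / 7.61) / 0.02502
  = ln(1.545) / 0.02502 = 0.4350 / 0.02502 = 17.39 h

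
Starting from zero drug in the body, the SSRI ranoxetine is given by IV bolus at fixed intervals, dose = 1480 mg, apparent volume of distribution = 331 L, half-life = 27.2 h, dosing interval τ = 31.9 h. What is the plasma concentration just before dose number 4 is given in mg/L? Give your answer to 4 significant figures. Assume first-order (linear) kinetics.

C₀ per dose = Dose / Vd = 1480 / 331 = 4.471 mg/L
k = ln2 / t½ = 0.693147 / 27.2 = 0.02548 h⁻¹
Fraction remaining after one interval: r = e^(−kτ) = e^(−0.02548 × 31.9) = 0.4436
Before dose 4, 3 doses have been given (aged 1τ, 2τ, 3τ).
C_trough = C₀ × (r + r² + … + r^3) = C₀ × r(1−r^3)/(1−r)
        = 4.471 × 0.4436 × (1 − 0.08729) / (1 − 0.4436) = 3.253 mg/L

3.253 mg/L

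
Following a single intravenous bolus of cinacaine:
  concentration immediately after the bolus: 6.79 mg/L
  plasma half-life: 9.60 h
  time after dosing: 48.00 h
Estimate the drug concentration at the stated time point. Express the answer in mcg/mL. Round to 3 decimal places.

k = ln2 / t½ = 0.693147 / 9.60 = 0.07220 h⁻¹
t / t½ = 48.00 / 9.60 = 5 half-lives
C = C₀ × (1/2)^5 = 6.790 × 0.03125 = 0.2122 mg/L
(0.2122 mg/L = 0.2122 mcg/mL)

0.212 mcg/mL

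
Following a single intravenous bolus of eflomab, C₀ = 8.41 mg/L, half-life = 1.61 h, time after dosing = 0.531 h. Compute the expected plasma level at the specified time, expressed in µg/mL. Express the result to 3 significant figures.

k = ln2 / t½ = 0.693147 / 1.61 = 0.4305 h⁻¹
C = C₀ · e^(−k·t) = 8.410 × e^(−0.4305 × 0.531)
  = 8.410 × 0.7957 = 6.692 mg/L
(6.692 mg/L = 6.692 µg/mL)

6.69 µg/mL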